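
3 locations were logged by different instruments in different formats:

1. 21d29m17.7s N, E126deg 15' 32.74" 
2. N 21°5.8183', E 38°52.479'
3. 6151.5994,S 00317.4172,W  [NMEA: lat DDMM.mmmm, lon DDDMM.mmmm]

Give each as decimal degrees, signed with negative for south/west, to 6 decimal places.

Point 1:
  φ: 21° + 29/60 + 17.7/3600 = 21 + 0.483333 + 0.004917 = 21.4882500
  N → positive
  Lon: 126 + 15/60 + 32.74/3600 = 126.2590944
  E ⇒ keep positive
Point 2:
  Lat: 5.8183′ = 0.096972°; total 21.0969717
  N → positive
  Lon: 38 + 52.479/60 = 38.8746500
  E → positive
Point 3:
  Latitude: split at 2 digits → 61° and 51.5994′; 61 + 51.5994/60 = 61.8599900
  S ⇒ negate
  Longitude: degrees = first 3 digits = 3, minutes = 17.4172; 3 + 17.4172/60 = 3.2902867
  W → negative

1. 21.488250, 126.259094
2. 21.096972, 38.874650
3. -61.859990, -3.290287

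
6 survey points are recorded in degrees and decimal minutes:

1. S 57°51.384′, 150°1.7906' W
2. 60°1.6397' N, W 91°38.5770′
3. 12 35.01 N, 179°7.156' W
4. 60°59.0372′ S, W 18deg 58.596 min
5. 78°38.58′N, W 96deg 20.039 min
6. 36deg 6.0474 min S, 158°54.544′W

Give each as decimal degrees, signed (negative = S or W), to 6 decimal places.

1. -57.856400, -150.029843
2. 60.027328, -91.642950
3. 12.583500, -179.119267
4. -60.983953, -18.976600
5. 78.643000, -96.333983
6. -36.100790, -158.909067

Point 1:
  Latitude: 57 + 51.384/60 = 57.8564000
  hemisphere S, so the sign is −
  λ: 150 + 1.7906/60 = 150.0298433
  W → negative
Point 2:
  Lat: 60 + 1.6397/60 = 60.0273283
  N ⇒ keep positive
  λ: 38.577′ = 0.642950°; total 91.6429500
  W → negative
Point 3:
  Latitude: 12 + 35.01/60 = 12.5835000
  N ⇒ keep positive
  Longitude: 179 + 7.156/60 = 179.1192667
  W → negative
Point 4:
  Lat: 60 + 59.0372/60 = 60.9839533
  S → negative
  Lon: 58.596′ = 0.976600°; total 18.9766000
  hemisphere W, so the sign is −
Point 5:
  Latitude: 78 + 38.58/60 = 78.6430000
  N → positive
  λ: 96 + 20.039/60 = 96.3339833
  W → negative
Point 6:
  Lat: 6.0474′ = 0.100790°; total 36.1007900
  S ⇒ negate
  Lon: 158 + 54.544/60 = 158.9090667
  W → negative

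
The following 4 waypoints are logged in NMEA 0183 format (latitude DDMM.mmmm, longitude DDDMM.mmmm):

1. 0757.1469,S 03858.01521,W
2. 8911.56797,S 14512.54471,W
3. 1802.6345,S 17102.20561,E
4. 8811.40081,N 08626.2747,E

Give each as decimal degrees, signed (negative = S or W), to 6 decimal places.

Point 1:
  Latitude: degrees = first 2 digits = 7, minutes = 57.1469; 7 + 57.1469/60 = 7.9524483
  S → negative
  Longitude: degrees = first 3 digits = 38, minutes = 58.01521; 38 + 58.01521/60 = 38.9669202
  W ⇒ negate
Point 2:
  Latitude: split at 2 digits → 89° and 11.56797′; 89 + 11.56797/60 = 89.1927995
  S → negative
  λ: degrees = first 3 digits = 145, minutes = 12.54471; 145 + 12.54471/60 = 145.2090785
  W → negative
Point 3:
  Latitude: degrees = first 2 digits = 18, minutes = 2.6345; 18 + 2.6345/60 = 18.0439083
  S → negative
  Longitude: split at 3 digits → 171° and 2.20561′; 171 + 2.20561/60 = 171.0367602
  E ⇒ keep positive
Point 4:
  Latitude: split at 2 digits → 88° and 11.40081′; 88 + 11.40081/60 = 88.1900135
  N ⇒ keep positive
  λ: split at 3 digits → 086° and 26.2747′; 86 + 26.2747/60 = 86.4379117
  E ⇒ keep positive

1. -7.952448, -38.966920
2. -89.192800, -145.209079
3. -18.043908, 171.036760
4. 88.190014, 86.437912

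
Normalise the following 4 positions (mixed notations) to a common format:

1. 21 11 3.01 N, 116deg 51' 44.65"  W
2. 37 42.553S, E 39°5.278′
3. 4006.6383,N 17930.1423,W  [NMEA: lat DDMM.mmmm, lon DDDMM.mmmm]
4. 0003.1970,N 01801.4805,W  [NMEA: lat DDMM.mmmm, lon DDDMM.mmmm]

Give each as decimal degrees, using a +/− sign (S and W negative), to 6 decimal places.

Point 1:
  Latitude: 21 + 11/60 + 3.01/3600 = 21.1841694
  N ⇒ keep positive
  λ: 116 + 51/60 + 44.65/3600 = 116.8624028
  hemisphere W, so the sign is −
Point 2:
  φ: 37 + 42.553/60 = 37.7092167
  hemisphere S, so the sign is −
  λ: 39 + 5.278/60 = 39.0879667
  E → positive
Point 3:
  φ: degrees = first 2 digits = 40, minutes = 6.6383; 40 + 6.6383/60 = 40.1106383
  N ⇒ keep positive
  Lon: degrees = first 3 digits = 179, minutes = 30.1423; 179 + 30.1423/60 = 179.5023717
  W ⇒ negate
Point 4:
  φ: split at 2 digits → 00° and 3.197′; 0 + 3.197/60 = 0.0532833
  N → positive
  Lon: split at 3 digits → 018° and 1.4805′; 18 + 1.4805/60 = 18.0246750
  hemisphere W, so the sign is −

1. 21.184169, -116.862403
2. -37.709217, 39.087967
3. 40.110638, -179.502372
4. 0.053283, -18.024675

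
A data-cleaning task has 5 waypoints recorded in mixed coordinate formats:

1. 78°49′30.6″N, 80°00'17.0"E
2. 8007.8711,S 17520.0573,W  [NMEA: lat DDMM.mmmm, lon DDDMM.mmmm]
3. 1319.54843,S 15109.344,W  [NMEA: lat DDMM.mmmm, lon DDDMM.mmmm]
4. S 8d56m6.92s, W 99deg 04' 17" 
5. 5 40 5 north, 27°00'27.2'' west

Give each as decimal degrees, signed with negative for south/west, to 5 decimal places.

Point 1:
  Latitude: 49′ + 30.6″ = 49.51000′; 78 + 49.51000/60 = 78.825167
  N ⇒ keep positive
  Longitude: 80 + 0/60 + 17/3600 = 80.004722
  E → positive
Point 2:
  Latitude: split at 2 digits → 80° and 7.8711′; 80 + 7.8711/60 = 80.131185
  hemisphere S, so the sign is −
  λ: degrees = first 3 digits = 175, minutes = 20.0573; 175 + 20.0573/60 = 175.334288
  hemisphere W, so the sign is −
Point 3:
  φ: degrees = first 2 digits = 13, minutes = 19.54843; 13 + 19.54843/60 = 13.325807
  S → negative
  Longitude: degrees = first 3 digits = 151, minutes = 9.344; 151 + 9.344/60 = 151.155733
  W ⇒ negate
Point 4:
  Lat: 56′ + 6.92″ = 56.11533′; 8 + 56.11533/60 = 8.935256
  S ⇒ negate
  λ: 99 + 4/60 + 17/3600 = 99.071389
  W → negative
Point 5:
  φ: 5° + 40/60 + 5/3600 = 5 + 0.666667 + 0.001389 = 5.668056
  N ⇒ keep positive
  Lon: 27 + 0/60 + 27.2/3600 = 27.007556
  W ⇒ negate

1. 78.82517, 80.00472
2. -80.13119, -175.33429
3. -13.32581, -151.15573
4. -8.93526, -99.07139
5. 5.66806, -27.00756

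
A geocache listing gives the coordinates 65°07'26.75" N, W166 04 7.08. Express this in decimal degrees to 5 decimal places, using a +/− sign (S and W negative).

65.12410, -166.06863

Latitude: 65° + 7/60 + 26.75/3600 = 65 + 0.116667 + 0.007431 = 65.124097
N → positive
Longitude: 4′ + 7.08″ = 4.11800′; 166 + 4.11800/60 = 166.068633
W → negative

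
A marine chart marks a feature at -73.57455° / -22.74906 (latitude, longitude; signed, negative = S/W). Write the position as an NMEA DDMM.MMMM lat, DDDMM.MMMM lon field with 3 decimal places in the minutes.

7334.473,S / 02244.944,W

Latitude is negative → S; |value| = 73.574550
Latitude: minutes = (73.574550 − 73) × 60 = 34.47300
Longitude is negative → W; |value| = 22.749060
Longitude: 22° + 0.749060 × 60 = 22° 44.94360′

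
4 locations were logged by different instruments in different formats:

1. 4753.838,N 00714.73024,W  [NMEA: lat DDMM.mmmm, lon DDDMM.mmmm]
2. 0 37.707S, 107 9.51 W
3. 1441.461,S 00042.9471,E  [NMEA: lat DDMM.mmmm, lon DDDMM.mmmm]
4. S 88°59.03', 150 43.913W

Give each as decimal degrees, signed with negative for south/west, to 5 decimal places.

Point 1:
  Lat: degrees = first 2 digits = 47, minutes = 53.838; 47 + 53.838/60 = 47.897300
  N ⇒ keep positive
  Longitude: degrees = first 3 digits = 7, minutes = 14.73024; 7 + 14.73024/60 = 7.245504
  W ⇒ negate
Point 2:
  φ: 0 + 37.707/60 = 0.628450
  S ⇒ negate
  Longitude: 9.51′ = 0.158500°; total 107.158500
  W ⇒ negate
Point 3:
  Lat: split at 2 digits → 14° and 41.461′; 14 + 41.461/60 = 14.691017
  S ⇒ negate
  Longitude: degrees = first 3 digits = 0, minutes = 42.9471; 0 + 42.9471/60 = 0.715785
  E ⇒ keep positive
Point 4:
  Latitude: 88 + 59.03/60 = 88.983833
  S ⇒ negate
  Longitude: 150 + 43.913/60 = 150.731883
  W ⇒ negate

1. 47.89730, -7.24550
2. -0.62845, -107.15850
3. -14.69102, 0.71579
4. -88.98383, -150.73188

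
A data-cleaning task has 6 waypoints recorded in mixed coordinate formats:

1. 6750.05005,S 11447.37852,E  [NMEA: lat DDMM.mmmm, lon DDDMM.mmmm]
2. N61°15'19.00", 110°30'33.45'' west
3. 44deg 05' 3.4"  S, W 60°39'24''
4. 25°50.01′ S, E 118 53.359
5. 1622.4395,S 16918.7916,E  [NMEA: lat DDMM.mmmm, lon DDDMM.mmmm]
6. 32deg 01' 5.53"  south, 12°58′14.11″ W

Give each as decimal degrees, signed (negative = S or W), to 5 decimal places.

Point 1:
  Lat: degrees = first 2 digits = 67, minutes = 50.05005; 67 + 50.05005/60 = 67.834168
  hemisphere S, so the sign is −
  Lon: split at 3 digits → 114° and 47.37852′; 114 + 47.37852/60 = 114.789642
  E → positive
Point 2:
  Latitude: 61° + 15/60 + 19/3600 = 61 + 0.250000 + 0.005278 = 61.255278
  N → positive
  λ: 110 + 30/60 + 33.45/3600 = 110.509292
  W ⇒ negate
Point 3:
  φ: 44° + 5/60 + 3.4/3600 = 44 + 0.083333 + 0.000944 = 44.084278
  S ⇒ negate
  Longitude: 39′ + 24″ = 39.40000′; 60 + 39.40000/60 = 60.656667
  W → negative
Point 4:
  Latitude: 50.01′ = 0.833500°; total 25.833500
  S → negative
  Lon: 118 + 53.359/60 = 118.889317
  E → positive
Point 5:
  Latitude: split at 2 digits → 16° and 22.4395′; 16 + 22.4395/60 = 16.373992
  S → negative
  Longitude: split at 3 digits → 169° and 18.7916′; 169 + 18.7916/60 = 169.313193
  E → positive
Point 6:
  Latitude: 32° + 1/60 + 5.53/3600 = 32 + 0.016667 + 0.001536 = 32.018203
  S → negative
  Lon: 12° + 58/60 + 14.11/3600 = 12 + 0.966667 + 0.003919 = 12.970586
  hemisphere W, so the sign is −

1. -67.83417, 114.78964
2. 61.25528, -110.50929
3. -44.08428, -60.65667
4. -25.83350, 118.88932
5. -16.37399, 169.31319
6. -32.01820, -12.97059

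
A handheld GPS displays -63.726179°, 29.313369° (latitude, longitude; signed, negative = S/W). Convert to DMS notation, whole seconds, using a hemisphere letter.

63°43′34″ S, 29°18′48″ E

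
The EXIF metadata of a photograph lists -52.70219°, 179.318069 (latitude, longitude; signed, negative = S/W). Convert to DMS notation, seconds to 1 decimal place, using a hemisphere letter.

Latitude is negative → S; |value| = 52.702190
Lat: whole degrees 52; 42.13140′ → 42′ and 7.884″
λ: 0.318069 × 60 = 19.08414′ → 19′, remainder × 60 = 5.048″

52°42′7.9″ S, 179°19′5.0″ E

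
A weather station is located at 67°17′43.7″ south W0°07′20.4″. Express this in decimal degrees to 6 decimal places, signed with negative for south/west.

-67.295472, -0.122333

Latitude: 17′ + 43.7″ = 17.72833′; 67 + 17.72833/60 = 67.2954722
hemisphere S, so the sign is −
Lon: 7′ + 20.4″ = 7.34000′; 0 + 7.34000/60 = 0.1223333
hemisphere W, so the sign is −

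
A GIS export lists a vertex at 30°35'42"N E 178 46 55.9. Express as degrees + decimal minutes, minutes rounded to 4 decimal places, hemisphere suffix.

Latitude: 35 + 42/60 = 35.700000′
Lon: seconds/60 = 0.93167; minutes = 46 + 0.93167 = 46.931667

30° 35.7000′ N, 178° 46.9317′ E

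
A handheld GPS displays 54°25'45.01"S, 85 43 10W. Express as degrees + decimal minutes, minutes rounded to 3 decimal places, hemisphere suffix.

54° 25.750′ S, 85° 43.167′ W

Lat: seconds/60 = 0.75017; minutes = 25 + 0.75017 = 25.75017
Lon: 43 + 10/60 = 43.16667′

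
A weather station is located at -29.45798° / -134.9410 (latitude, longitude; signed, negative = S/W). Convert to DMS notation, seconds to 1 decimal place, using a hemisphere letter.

Latitude is negative → S; |value| = 29.457980
Latitude: 0.457980° → 27.47880′; 0.47880 × 60 = 28.728″
Longitude is negative → W; |value| = 134.941000
Longitude: whole degrees 134; 56.46000′ → 56′ and 27.600″

29°27′28.7″ S, 134°56′27.6″ W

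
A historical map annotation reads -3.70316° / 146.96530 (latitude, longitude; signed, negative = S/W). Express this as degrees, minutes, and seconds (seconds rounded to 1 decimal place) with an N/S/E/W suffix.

Latitude is negative → S; |value| = 3.703160
Lat: 0.703160° → 42.18960′; 0.18960 × 60 = 11.376″
Lon: 0.965300° → 57.91800′; 0.91800 × 60 = 55.080″

3°42′11.4″ S, 146°57′55.1″ E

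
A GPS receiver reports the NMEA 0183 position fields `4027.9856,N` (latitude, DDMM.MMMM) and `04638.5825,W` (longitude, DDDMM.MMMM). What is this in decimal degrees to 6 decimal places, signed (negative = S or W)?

40.466427, -46.643042

Lat: split at 2 digits → 40° and 27.9856′; 40 + 27.9856/60 = 40.4664267
N ⇒ keep positive
Longitude: degrees = first 3 digits = 46, minutes = 38.5825; 46 + 38.5825/60 = 46.6430417
W ⇒ negate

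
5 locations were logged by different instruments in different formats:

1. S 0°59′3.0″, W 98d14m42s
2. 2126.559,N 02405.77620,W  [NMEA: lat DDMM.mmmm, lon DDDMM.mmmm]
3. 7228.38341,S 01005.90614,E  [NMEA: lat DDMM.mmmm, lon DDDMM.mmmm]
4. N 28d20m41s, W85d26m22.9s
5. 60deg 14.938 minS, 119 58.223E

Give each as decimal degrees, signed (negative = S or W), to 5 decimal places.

1. -0.98417, -98.24500
2. 21.44265, -24.09627
3. -72.47306, 10.09844
4. 28.34472, -85.43969
5. -60.24897, 119.97038

Point 1:
  φ: 0° + 59/60 + 3/3600 = 0 + 0.983333 + 0.000833 = 0.984167
  S ⇒ negate
  Lon: 14′ + 42″ = 14.70000′; 98 + 14.70000/60 = 98.245000
  hemisphere W, so the sign is −
Point 2:
  Lat: degrees = first 2 digits = 21, minutes = 26.559; 21 + 26.559/60 = 21.442650
  N → positive
  Longitude: split at 3 digits → 024° and 5.7762′; 24 + 5.7762/60 = 24.096270
  W → negative
Point 3:
  Lat: split at 2 digits → 72° and 28.38341′; 72 + 28.38341/60 = 72.473057
  S ⇒ negate
  Lon: degrees = first 3 digits = 10, minutes = 5.90614; 10 + 5.90614/60 = 10.098436
  E → positive
Point 4:
  Lat: 28 + 20/60 + 41/3600 = 28.344722
  N → positive
  Longitude: 85 + 26/60 + 22.9/3600 = 85.439694
  hemisphere W, so the sign is −
Point 5:
  φ: 14.938′ = 0.248967°; total 60.248967
  S ⇒ negate
  Lon: 58.223′ = 0.970383°; total 119.970383
  E → positive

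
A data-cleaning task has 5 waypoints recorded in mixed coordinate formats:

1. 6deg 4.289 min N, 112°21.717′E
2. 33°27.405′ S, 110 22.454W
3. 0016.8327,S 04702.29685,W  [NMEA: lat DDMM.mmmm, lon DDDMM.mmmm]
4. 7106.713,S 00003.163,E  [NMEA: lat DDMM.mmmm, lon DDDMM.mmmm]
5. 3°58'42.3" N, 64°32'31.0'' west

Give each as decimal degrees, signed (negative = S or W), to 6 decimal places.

1. 6.071483, 112.361950
2. -33.456750, -110.374233
3. -0.280545, -47.038281
4. -71.111883, 0.052717
5. 3.978417, -64.541944

Point 1:
  Lat: 4.289′ = 0.071483°; total 6.0714833
  N → positive
  Longitude: 21.717′ = 0.361950°; total 112.3619500
  E ⇒ keep positive
Point 2:
  Latitude: 33 + 27.405/60 = 33.4567500
  S → negative
  Lon: 110 + 22.454/60 = 110.3742333
  W → negative
Point 3:
  Lat: degrees = first 2 digits = 0, minutes = 16.8327; 0 + 16.8327/60 = 0.2805450
  hemisphere S, so the sign is −
  Longitude: split at 3 digits → 047° and 2.29685′; 47 + 2.29685/60 = 47.0382808
  hemisphere W, so the sign is −
Point 4:
  φ: degrees = first 2 digits = 71, minutes = 6.713; 71 + 6.713/60 = 71.1118833
  S → negative
  Longitude: degrees = first 3 digits = 0, minutes = 3.163; 0 + 3.163/60 = 0.0527167
  E → positive
Point 5:
  Lat: 58′ + 42.3″ = 58.70500′; 3 + 58.70500/60 = 3.9784167
  N ⇒ keep positive
  λ: 32′ + 31″ = 32.51667′; 64 + 32.51667/60 = 64.5419444
  W ⇒ negate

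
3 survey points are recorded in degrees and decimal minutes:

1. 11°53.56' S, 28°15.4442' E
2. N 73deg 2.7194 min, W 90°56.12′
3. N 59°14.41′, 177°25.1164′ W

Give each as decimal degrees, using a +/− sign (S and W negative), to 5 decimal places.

1. -11.89267, 28.25740
2. 73.04532, -90.93533
3. 59.24017, -177.41861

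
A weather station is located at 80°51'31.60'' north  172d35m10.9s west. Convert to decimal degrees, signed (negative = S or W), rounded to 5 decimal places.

80.85878, -172.58636

Latitude: 51′ + 31.6″ = 51.52667′; 80 + 51.52667/60 = 80.858778
N → positive
Lon: 172° + 35/60 + 10.9/3600 = 172 + 0.583333 + 0.003028 = 172.586361
hemisphere W, so the sign is −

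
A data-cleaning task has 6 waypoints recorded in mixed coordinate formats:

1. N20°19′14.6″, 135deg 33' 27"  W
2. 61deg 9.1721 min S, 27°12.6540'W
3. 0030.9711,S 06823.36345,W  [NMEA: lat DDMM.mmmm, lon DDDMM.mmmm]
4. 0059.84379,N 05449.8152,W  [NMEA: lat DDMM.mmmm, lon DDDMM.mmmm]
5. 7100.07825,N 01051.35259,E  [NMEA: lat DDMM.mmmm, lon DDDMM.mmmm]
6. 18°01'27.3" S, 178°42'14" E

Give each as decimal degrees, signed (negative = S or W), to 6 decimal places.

1. 20.320722, -135.557500
2. -61.152868, -27.210900
3. -0.516185, -68.389391
4. 0.997397, -54.830253
5. 71.001304, 10.855877
6. -18.024250, 178.703889

Point 1:
  Lat: 20 + 19/60 + 14.6/3600 = 20.3207222
  N ⇒ keep positive
  λ: 135 + 33/60 + 27/3600 = 135.5575000
  hemisphere W, so the sign is −
Point 2:
  Latitude: 9.1721′ = 0.152868°; total 61.1528683
  S ⇒ negate
  Longitude: 27 + 12.654/60 = 27.2109000
  W → negative
Point 3:
  φ: degrees = first 2 digits = 0, minutes = 30.9711; 0 + 30.9711/60 = 0.5161850
  S → negative
  Longitude: split at 3 digits → 068° and 23.36345′; 68 + 23.36345/60 = 68.3893908
  W ⇒ negate
Point 4:
  Latitude: split at 2 digits → 00° and 59.84379′; 0 + 59.84379/60 = 0.9973965
  N → positive
  Lon: split at 3 digits → 054° and 49.8152′; 54 + 49.8152/60 = 54.8302533
  hemisphere W, so the sign is −
Point 5:
  Lat: degrees = first 2 digits = 71, minutes = 0.07825; 71 + 0.07825/60 = 71.0013042
  N ⇒ keep positive
  Longitude: split at 3 digits → 010° and 51.35259′; 10 + 51.35259/60 = 10.8558765
  E → positive
Point 6:
  Lat: 18° + 1/60 + 27.3/3600 = 18 + 0.016667 + 0.007583 = 18.0242500
  S ⇒ negate
  λ: 42′ + 14″ = 42.23333′; 178 + 42.23333/60 = 178.7038889
  E ⇒ keep positive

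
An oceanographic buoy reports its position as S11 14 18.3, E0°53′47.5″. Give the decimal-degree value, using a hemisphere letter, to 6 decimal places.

φ: 11 + 14/60 + 18.3/3600 = 11.2384167
λ: 0° + 53/60 + 47.5/3600 = 0 + 0.883333 + 0.013194 = 0.8965278

11.238417° S, 0.896528° E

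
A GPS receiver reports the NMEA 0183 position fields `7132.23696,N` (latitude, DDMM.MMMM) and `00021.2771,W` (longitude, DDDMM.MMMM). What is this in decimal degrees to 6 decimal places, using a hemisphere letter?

φ: degrees = first 2 digits = 71, minutes = 32.23696; 71 + 32.23696/60 = 71.5372827
Lon: split at 3 digits → 000° and 21.2771′; 0 + 21.2771/60 = 0.3546183

71.537283° N, 0.354618° W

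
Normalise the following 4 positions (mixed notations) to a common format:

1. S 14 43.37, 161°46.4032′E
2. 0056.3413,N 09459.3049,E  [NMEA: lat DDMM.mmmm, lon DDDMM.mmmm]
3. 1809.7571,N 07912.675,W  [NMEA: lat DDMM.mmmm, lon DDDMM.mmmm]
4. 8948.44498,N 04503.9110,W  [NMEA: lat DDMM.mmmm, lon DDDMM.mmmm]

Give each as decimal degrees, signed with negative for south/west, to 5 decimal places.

Point 1:
  φ: 14 + 43.37/60 = 14.722833
  S ⇒ negate
  Lon: 161 + 46.4032/60 = 161.773387
  E → positive
Point 2:
  Latitude: split at 2 digits → 00° and 56.3413′; 0 + 56.3413/60 = 0.939022
  N → positive
  Lon: degrees = first 3 digits = 94, minutes = 59.3049; 94 + 59.3049/60 = 94.988415
  E ⇒ keep positive
Point 3:
  Lat: degrees = first 2 digits = 18, minutes = 9.7571; 18 + 9.7571/60 = 18.162618
  N ⇒ keep positive
  λ: degrees = first 3 digits = 79, minutes = 12.675; 79 + 12.675/60 = 79.211250
  W ⇒ negate
Point 4:
  Lat: split at 2 digits → 89° and 48.44498′; 89 + 48.44498/60 = 89.807416
  N → positive
  λ: degrees = first 3 digits = 45, minutes = 3.911; 45 + 3.911/60 = 45.065183
  W ⇒ negate

1. -14.72283, 161.77339
2. 0.93902, 94.98842
3. 18.16262, -79.21125
4. 89.80742, -45.06518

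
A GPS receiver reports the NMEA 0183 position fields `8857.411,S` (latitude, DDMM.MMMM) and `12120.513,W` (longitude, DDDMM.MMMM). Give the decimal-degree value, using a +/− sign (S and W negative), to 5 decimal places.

-88.95685, -121.34188

Latitude: split at 2 digits → 88° and 57.411′; 88 + 57.411/60 = 88.956850
hemisphere S, so the sign is −
Longitude: degrees = first 3 digits = 121, minutes = 20.513; 121 + 20.513/60 = 121.341883
W → negative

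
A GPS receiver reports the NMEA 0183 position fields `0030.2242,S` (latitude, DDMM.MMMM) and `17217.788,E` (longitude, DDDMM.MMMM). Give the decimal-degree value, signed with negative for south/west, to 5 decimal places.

-0.50374, 172.29647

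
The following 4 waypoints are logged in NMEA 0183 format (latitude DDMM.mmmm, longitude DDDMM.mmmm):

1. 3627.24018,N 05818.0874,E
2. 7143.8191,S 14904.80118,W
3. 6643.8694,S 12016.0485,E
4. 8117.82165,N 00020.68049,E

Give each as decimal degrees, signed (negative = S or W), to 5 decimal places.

1. 36.45400, 58.30146
2. -71.73032, -149.08002
3. -66.73116, 120.26748
4. 81.29703, 0.34467

Point 1:
  φ: split at 2 digits → 36° and 27.24018′; 36 + 27.24018/60 = 36.454003
  N → positive
  Longitude: degrees = first 3 digits = 58, minutes = 18.0874; 58 + 18.0874/60 = 58.301457
  E ⇒ keep positive
Point 2:
  Latitude: split at 2 digits → 71° and 43.8191′; 71 + 43.8191/60 = 71.730318
  hemisphere S, so the sign is −
  Lon: degrees = first 3 digits = 149, minutes = 4.80118; 149 + 4.80118/60 = 149.080020
  hemisphere W, so the sign is −
Point 3:
  φ: degrees = first 2 digits = 66, minutes = 43.8694; 66 + 43.8694/60 = 66.731157
  S → negative
  Longitude: split at 3 digits → 120° and 16.0485′; 120 + 16.0485/60 = 120.267475
  E → positive
Point 4:
  Latitude: split at 2 digits → 81° and 17.82165′; 81 + 17.82165/60 = 81.297028
  N → positive
  λ: split at 3 digits → 000° and 20.68049′; 0 + 20.68049/60 = 0.344675
  E ⇒ keep positive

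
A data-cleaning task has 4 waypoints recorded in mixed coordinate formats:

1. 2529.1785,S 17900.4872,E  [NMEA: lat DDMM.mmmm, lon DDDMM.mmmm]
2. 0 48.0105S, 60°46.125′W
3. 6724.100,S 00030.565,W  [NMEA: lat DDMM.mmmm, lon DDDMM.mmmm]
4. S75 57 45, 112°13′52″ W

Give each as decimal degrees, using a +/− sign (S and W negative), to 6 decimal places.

1. -25.486308, 179.008120
2. -0.800175, -60.768750
3. -67.401667, -0.509417
4. -75.962500, -112.231111

Point 1:
  Latitude: degrees = first 2 digits = 25, minutes = 29.1785; 25 + 29.1785/60 = 25.4863083
  hemisphere S, so the sign is −
  Lon: degrees = first 3 digits = 179, minutes = 0.4872; 179 + 0.4872/60 = 179.0081200
  E ⇒ keep positive
Point 2:
  φ: 48.0105′ = 0.800175°; total 0.8001750
  S → negative
  Longitude: 60 + 46.125/60 = 60.7687500
  W → negative
Point 3:
  φ: split at 2 digits → 67° and 24.1′; 67 + 24.1/60 = 67.4016667
  hemisphere S, so the sign is −
  Lon: split at 3 digits → 000° and 30.565′; 0 + 30.565/60 = 0.5094167
  hemisphere W, so the sign is −
Point 4:
  φ: 75° + 57/60 + 45/3600 = 75 + 0.950000 + 0.012500 = 75.9625000
  S ⇒ negate
  Longitude: 112° + 13/60 + 52/3600 = 112 + 0.216667 + 0.014444 = 112.2311111
  hemisphere W, so the sign is −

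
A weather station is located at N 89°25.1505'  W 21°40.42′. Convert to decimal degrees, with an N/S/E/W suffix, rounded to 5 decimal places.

89.41918° N, 21.67367° W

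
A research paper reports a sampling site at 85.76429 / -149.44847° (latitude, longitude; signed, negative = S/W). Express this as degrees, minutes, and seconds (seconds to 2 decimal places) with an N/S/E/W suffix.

φ: 0.764290 × 60 = 45.85740′ → 45′, remainder × 60 = 51.4440″
Longitude is negative → W; |value| = 149.448470
λ: 0.448470° → 26.90820′; 0.90820 × 60 = 54.4920″

85°45′51.44″ N, 149°26′54.49″ W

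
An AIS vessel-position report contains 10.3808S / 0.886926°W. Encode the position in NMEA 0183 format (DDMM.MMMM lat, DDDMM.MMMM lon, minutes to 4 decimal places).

1022.8480,S / 00053.2156,W

Lat: minutes = (10.380800 − 10) × 60 = 22.848000
λ: 0° + 0.886926 × 60 = 0° 53.215560′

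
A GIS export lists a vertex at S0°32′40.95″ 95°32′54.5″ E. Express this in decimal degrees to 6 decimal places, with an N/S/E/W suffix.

0.544708° S, 95.548472° E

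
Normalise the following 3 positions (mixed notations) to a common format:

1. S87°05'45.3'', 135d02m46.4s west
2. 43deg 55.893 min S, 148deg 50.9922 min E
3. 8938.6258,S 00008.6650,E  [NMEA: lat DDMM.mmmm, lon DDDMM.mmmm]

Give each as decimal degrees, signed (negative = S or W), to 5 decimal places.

1. -87.09592, -135.04622
2. -43.93155, 148.84987
3. -89.64376, 0.14442

Point 1:
  φ: 87° + 5/60 + 45.3/3600 = 87 + 0.083333 + 0.012583 = 87.095917
  hemisphere S, so the sign is −
  Lon: 135° + 2/60 + 46.4/3600 = 135 + 0.033333 + 0.012889 = 135.046222
  W → negative
Point 2:
  Latitude: 55.893′ = 0.931550°; total 43.931550
  S → negative
  Longitude: 148 + 50.9922/60 = 148.849870
  E ⇒ keep positive
Point 3:
  Lat: degrees = first 2 digits = 89, minutes = 38.6258; 89 + 38.6258/60 = 89.643763
  S ⇒ negate
  Longitude: split at 3 digits → 000° and 8.665′; 0 + 8.665/60 = 0.144417
  E → positive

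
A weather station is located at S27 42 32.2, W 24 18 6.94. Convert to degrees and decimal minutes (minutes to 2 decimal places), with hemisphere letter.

φ: seconds/60 = 0.53667; minutes = 42 + 0.53667 = 42.5367
λ: seconds/60 = 0.11567; minutes = 18 + 0.11567 = 18.1157

27° 42.54′ S, 24° 18.12′ W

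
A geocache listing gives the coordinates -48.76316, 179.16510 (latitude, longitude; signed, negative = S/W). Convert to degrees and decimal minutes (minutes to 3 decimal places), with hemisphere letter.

Latitude is negative → S; |value| = 48.763160
φ: fractional part 0.763160 → 45.78960 minutes
Longitude: 179° + 0.165100 × 60 = 179° 9.90600′

48° 45.790′ S, 179° 9.906′ E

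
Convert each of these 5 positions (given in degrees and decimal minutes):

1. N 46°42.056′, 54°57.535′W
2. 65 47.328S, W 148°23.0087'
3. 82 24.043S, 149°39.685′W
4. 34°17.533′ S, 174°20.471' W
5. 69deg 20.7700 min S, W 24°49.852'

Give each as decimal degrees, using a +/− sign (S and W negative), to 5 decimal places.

Point 1:
  φ: 46 + 42.056/60 = 46.700933
  N ⇒ keep positive
  Longitude: 54 + 57.535/60 = 54.958917
  W ⇒ negate
Point 2:
  Lat: 65 + 47.328/60 = 65.788800
  hemisphere S, so the sign is −
  λ: 148 + 23.0087/60 = 148.383478
  W ⇒ negate
Point 3:
  φ: 82 + 24.043/60 = 82.400717
  S → negative
  Lon: 149 + 39.685/60 = 149.661417
  W ⇒ negate
Point 4:
  φ: 34 + 17.533/60 = 34.292217
  S ⇒ negate
  Longitude: 174 + 20.471/60 = 174.341183
  W → negative
Point 5:
  Lat: 20.77′ = 0.346167°; total 69.346167
  S → negative
  Longitude: 49.852′ = 0.830867°; total 24.830867
  hemisphere W, so the sign is −

1. 46.70093, -54.95892
2. -65.78880, -148.38348
3. -82.40072, -149.66142
4. -34.29222, -174.34118
5. -69.34617, -24.83087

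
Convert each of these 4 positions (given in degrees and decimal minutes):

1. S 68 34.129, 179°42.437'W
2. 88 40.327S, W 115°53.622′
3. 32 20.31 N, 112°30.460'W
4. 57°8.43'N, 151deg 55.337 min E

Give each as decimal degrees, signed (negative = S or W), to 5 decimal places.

Point 1:
  φ: 68 + 34.129/60 = 68.568817
  S → negative
  Longitude: 42.437′ = 0.707283°; total 179.707283
  W → negative
Point 2:
  φ: 88 + 40.327/60 = 88.672117
  hemisphere S, so the sign is −
  Lon: 115 + 53.622/60 = 115.893700
  hemisphere W, so the sign is −
Point 3:
  φ: 32 + 20.31/60 = 32.338500
  N ⇒ keep positive
  λ: 30.46′ = 0.507667°; total 112.507667
  W → negative
Point 4:
  φ: 57 + 8.43/60 = 57.140500
  N ⇒ keep positive
  λ: 55.337′ = 0.922283°; total 151.922283
  E ⇒ keep positive

1. -68.56882, -179.70728
2. -88.67212, -115.89370
3. 32.33850, -112.50767
4. 57.14050, 151.92228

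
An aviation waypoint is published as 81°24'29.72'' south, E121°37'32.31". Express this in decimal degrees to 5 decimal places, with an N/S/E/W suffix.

81.40826° S, 121.62564° E

Lat: 81 + 24/60 + 29.72/3600 = 81.408256
Longitude: 121 + 37/60 + 32.31/3600 = 121.625642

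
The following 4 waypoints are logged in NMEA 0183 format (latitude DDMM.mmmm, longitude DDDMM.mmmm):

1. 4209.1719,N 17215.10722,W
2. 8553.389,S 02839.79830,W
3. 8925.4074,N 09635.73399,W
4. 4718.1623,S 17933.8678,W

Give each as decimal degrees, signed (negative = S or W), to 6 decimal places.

Point 1:
  Lat: degrees = first 2 digits = 42, minutes = 9.1719; 42 + 9.1719/60 = 42.1528650
  N → positive
  Lon: degrees = first 3 digits = 172, minutes = 15.10722; 172 + 15.10722/60 = 172.2517870
  hemisphere W, so the sign is −
Point 2:
  Lat: split at 2 digits → 85° and 53.389′; 85 + 53.389/60 = 85.8898167
  hemisphere S, so the sign is −
  Longitude: split at 3 digits → 028° and 39.7983′; 28 + 39.7983/60 = 28.6633050
  W ⇒ negate
Point 3:
  φ: degrees = first 2 digits = 89, minutes = 25.4074; 89 + 25.4074/60 = 89.4234567
  N → positive
  Lon: split at 3 digits → 096° and 35.73399′; 96 + 35.73399/60 = 96.5955665
  W ⇒ negate
Point 4:
  Latitude: split at 2 digits → 47° and 18.1623′; 47 + 18.1623/60 = 47.3027050
  S → negative
  Longitude: split at 3 digits → 179° and 33.8678′; 179 + 33.8678/60 = 179.5644633
  W → negative

1. 42.152865, -172.251787
2. -85.889817, -28.663305
3. 89.423457, -96.595567
4. -47.302705, -179.564463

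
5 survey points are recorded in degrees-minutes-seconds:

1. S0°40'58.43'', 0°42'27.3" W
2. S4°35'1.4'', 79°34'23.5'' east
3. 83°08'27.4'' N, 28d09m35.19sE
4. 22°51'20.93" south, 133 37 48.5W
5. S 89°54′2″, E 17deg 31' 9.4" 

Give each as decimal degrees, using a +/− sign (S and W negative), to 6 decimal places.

1. -0.682897, -0.707583
2. -4.583722, 79.573194
3. 83.140944, 28.159775
4. -22.855814, -133.630139
5. -89.900556, 17.519278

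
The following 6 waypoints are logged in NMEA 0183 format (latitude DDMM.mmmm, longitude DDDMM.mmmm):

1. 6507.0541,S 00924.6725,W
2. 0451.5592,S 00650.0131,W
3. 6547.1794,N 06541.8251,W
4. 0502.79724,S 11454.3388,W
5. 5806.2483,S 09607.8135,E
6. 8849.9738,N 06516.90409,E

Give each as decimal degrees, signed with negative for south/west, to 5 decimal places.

Point 1:
  φ: split at 2 digits → 65° and 7.0541′; 65 + 7.0541/60 = 65.117568
  S ⇒ negate
  Longitude: split at 3 digits → 009° and 24.6725′; 9 + 24.6725/60 = 9.411208
  hemisphere W, so the sign is −
Point 2:
  Latitude: degrees = first 2 digits = 4, minutes = 51.5592; 4 + 51.5592/60 = 4.859320
  S ⇒ negate
  Longitude: degrees = first 3 digits = 6, minutes = 50.0131; 6 + 50.0131/60 = 6.833552
  W ⇒ negate
Point 3:
  Latitude: degrees = first 2 digits = 65, minutes = 47.1794; 65 + 47.1794/60 = 65.786323
  N → positive
  Longitude: split at 3 digits → 065° and 41.8251′; 65 + 41.8251/60 = 65.697085
  W ⇒ negate
Point 4:
  Latitude: degrees = first 2 digits = 5, minutes = 2.79724; 5 + 2.79724/60 = 5.046621
  S ⇒ negate
  λ: split at 3 digits → 114° and 54.3388′; 114 + 54.3388/60 = 114.905647
  W → negative
Point 5:
  φ: split at 2 digits → 58° and 6.2483′; 58 + 6.2483/60 = 58.104138
  S → negative
  λ: degrees = first 3 digits = 96, minutes = 7.8135; 96 + 7.8135/60 = 96.130225
  E ⇒ keep positive
Point 6:
  Latitude: split at 2 digits → 88° and 49.9738′; 88 + 49.9738/60 = 88.832897
  N ⇒ keep positive
  Lon: split at 3 digits → 065° and 16.90409′; 65 + 16.90409/60 = 65.281735
  E ⇒ keep positive

1. -65.11757, -9.41121
2. -4.85932, -6.83355
3. 65.78632, -65.69709
4. -5.04662, -114.90565
5. -58.10414, 96.13023
6. 88.83290, 65.28173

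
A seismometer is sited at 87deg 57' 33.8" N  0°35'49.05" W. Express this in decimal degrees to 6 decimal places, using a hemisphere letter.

Lat: 87 + 57/60 + 33.8/3600 = 87.9593889
Lon: 0 + 35/60 + 49.05/3600 = 0.5969583

87.959389° N, 0.596958° W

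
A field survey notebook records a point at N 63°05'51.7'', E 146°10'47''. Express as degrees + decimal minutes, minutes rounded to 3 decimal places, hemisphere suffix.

63° 5.862′ N, 146° 10.783′ E

φ: seconds/60 = 0.86167; minutes = 5 + 0.86167 = 5.86167
λ: seconds/60 = 0.78333; minutes = 10 + 0.78333 = 10.78333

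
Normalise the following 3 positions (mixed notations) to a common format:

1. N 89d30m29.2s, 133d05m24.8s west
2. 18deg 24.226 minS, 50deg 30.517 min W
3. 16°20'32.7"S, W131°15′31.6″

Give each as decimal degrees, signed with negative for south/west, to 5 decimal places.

Point 1:
  Latitude: 30′ + 29.2″ = 30.48667′; 89 + 30.48667/60 = 89.508111
  N ⇒ keep positive
  λ: 5′ + 24.8″ = 5.41333′; 133 + 5.41333/60 = 133.090222
  W → negative
Point 2:
  Latitude: 18 + 24.226/60 = 18.403767
  S → negative
  Lon: 30.517′ = 0.508617°; total 50.508617
  hemisphere W, so the sign is −
Point 3:
  Lat: 16 + 20/60 + 32.7/3600 = 16.342417
  S → negative
  λ: 15′ + 31.6″ = 15.52667′; 131 + 15.52667/60 = 131.258778
  W → negative

1. 89.50811, -133.09022
2. -18.40377, -50.50862
3. -16.34242, -131.25878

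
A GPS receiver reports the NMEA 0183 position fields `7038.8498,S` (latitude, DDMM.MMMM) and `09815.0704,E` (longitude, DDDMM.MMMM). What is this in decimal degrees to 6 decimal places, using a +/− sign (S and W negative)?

Latitude: split at 2 digits → 70° and 38.8498′; 70 + 38.8498/60 = 70.6474967
S ⇒ negate
λ: degrees = first 3 digits = 98, minutes = 15.0704; 98 + 15.0704/60 = 98.2511733
E → positive

-70.647497, 98.251173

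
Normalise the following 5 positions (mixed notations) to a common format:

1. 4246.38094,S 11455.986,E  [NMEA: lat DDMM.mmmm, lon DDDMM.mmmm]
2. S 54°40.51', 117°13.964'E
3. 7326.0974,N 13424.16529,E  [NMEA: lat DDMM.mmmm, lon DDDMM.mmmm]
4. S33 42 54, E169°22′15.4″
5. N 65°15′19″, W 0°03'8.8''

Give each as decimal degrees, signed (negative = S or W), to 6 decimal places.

Point 1:
  Latitude: split at 2 digits → 42° and 46.38094′; 42 + 46.38094/60 = 42.7730157
  hemisphere S, so the sign is −
  λ: degrees = first 3 digits = 114, minutes = 55.986; 114 + 55.986/60 = 114.9331000
  E → positive
Point 2:
  φ: 54 + 40.51/60 = 54.6751667
  hemisphere S, so the sign is −
  λ: 13.964′ = 0.232733°; total 117.2327333
  E ⇒ keep positive
Point 3:
  Lat: degrees = first 2 digits = 73, minutes = 26.0974; 73 + 26.0974/60 = 73.4349567
  N ⇒ keep positive
  Longitude: degrees = first 3 digits = 134, minutes = 24.16529; 134 + 24.16529/60 = 134.4027548
  E ⇒ keep positive
Point 4:
  Lat: 33° + 42/60 + 54/3600 = 33 + 0.700000 + 0.015000 = 33.7150000
  S → negative
  Longitude: 22′ + 15.4″ = 22.25667′; 169 + 22.25667/60 = 169.3709444
  E ⇒ keep positive
Point 5:
  Latitude: 65 + 15/60 + 19/3600 = 65.2552778
  N → positive
  λ: 0 + 3/60 + 8.8/3600 = 0.0524444
  hemisphere W, so the sign is −

1. -42.773016, 114.933100
2. -54.675167, 117.232733
3. 73.434957, 134.402755
4. -33.715000, 169.370944
5. 65.255278, -0.052444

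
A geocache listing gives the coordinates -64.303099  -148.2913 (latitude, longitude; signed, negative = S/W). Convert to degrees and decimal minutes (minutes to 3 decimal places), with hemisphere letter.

64° 18.186′ S, 148° 17.478′ W

Latitude is negative → S; |value| = 64.303099
Lat: fractional part 0.303099 → 18.18594 minutes
Longitude is negative → W; |value| = 148.291300
Lon: 148° + 0.291300 × 60 = 148° 17.47800′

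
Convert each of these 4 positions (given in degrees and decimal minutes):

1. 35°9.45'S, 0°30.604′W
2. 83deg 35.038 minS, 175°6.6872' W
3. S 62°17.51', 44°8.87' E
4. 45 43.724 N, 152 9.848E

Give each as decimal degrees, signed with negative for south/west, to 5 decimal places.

1. -35.15750, -0.51007
2. -83.58397, -175.11145
3. -62.29183, 44.14783
4. 45.72873, 152.16413

Point 1:
  Lat: 35 + 9.45/60 = 35.157500
  S ⇒ negate
  λ: 0 + 30.604/60 = 0.510067
  W ⇒ negate
Point 2:
  φ: 35.038′ = 0.583967°; total 83.583967
  S ⇒ negate
  λ: 6.6872′ = 0.111453°; total 175.111453
  hemisphere W, so the sign is −
Point 3:
  Latitude: 17.51′ = 0.291833°; total 62.291833
  S → negative
  Longitude: 44 + 8.87/60 = 44.147833
  E → positive
Point 4:
  φ: 45 + 43.724/60 = 45.728733
  N → positive
  Lon: 152 + 9.848/60 = 152.164133
  E ⇒ keep positive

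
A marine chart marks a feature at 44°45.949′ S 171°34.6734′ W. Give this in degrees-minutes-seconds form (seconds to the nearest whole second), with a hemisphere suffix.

44°45′57″ S, 171°34′40″ W

φ: 45.94900′ → 45′ and 0.94900 × 60 = 56.94″
Lon: 34.67340′ → 34′ and 0.67340 × 60 = 40.40″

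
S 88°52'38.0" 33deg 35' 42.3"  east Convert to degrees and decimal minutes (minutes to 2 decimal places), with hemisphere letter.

88° 52.63′ S, 33° 35.71′ E

φ: 52 + 38/60 = 52.6333′
Longitude: 35 + 42.3/60 = 35.7050′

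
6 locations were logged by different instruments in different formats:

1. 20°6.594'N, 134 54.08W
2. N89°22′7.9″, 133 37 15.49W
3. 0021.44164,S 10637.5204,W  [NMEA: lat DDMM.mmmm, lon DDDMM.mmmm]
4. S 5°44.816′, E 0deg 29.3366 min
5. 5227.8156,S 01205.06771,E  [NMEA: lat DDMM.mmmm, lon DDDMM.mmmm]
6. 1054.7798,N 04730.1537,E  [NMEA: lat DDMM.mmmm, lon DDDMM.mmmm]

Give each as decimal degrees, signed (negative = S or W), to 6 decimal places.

1. 20.109900, -134.901333
2. 89.368861, -133.620969
3. -0.357361, -106.625340
4. -5.746933, 0.488943
5. -52.463593, 12.084462
6. 10.912997, 47.502562

Point 1:
  Lat: 6.594′ = 0.109900°; total 20.1099000
  N → positive
  Lon: 54.08′ = 0.901333°; total 134.9013333
  W → negative
Point 2:
  Lat: 22′ + 7.9″ = 22.13167′; 89 + 22.13167/60 = 89.3688611
  N → positive
  λ: 37′ + 15.49″ = 37.25817′; 133 + 37.25817/60 = 133.6209694
  W ⇒ negate
Point 3:
  Latitude: split at 2 digits → 00° and 21.44164′; 0 + 21.44164/60 = 0.3573607
  S ⇒ negate
  Longitude: split at 3 digits → 106° and 37.5204′; 106 + 37.5204/60 = 106.6253400
  hemisphere W, so the sign is −
Point 4:
  Latitude: 44.816′ = 0.746933°; total 5.7469333
  S ⇒ negate
  λ: 29.3366′ = 0.488943°; total 0.4889433
  E ⇒ keep positive
Point 5:
  Lat: degrees = first 2 digits = 52, minutes = 27.8156; 52 + 27.8156/60 = 52.4635933
  S ⇒ negate
  Longitude: degrees = first 3 digits = 12, minutes = 5.06771; 12 + 5.06771/60 = 12.0844618
  E ⇒ keep positive
Point 6:
  Lat: degrees = first 2 digits = 10, minutes = 54.7798; 10 + 54.7798/60 = 10.9129967
  N → positive
  Longitude: split at 3 digits → 047° and 30.1537′; 47 + 30.1537/60 = 47.5025617
  E ⇒ keep positive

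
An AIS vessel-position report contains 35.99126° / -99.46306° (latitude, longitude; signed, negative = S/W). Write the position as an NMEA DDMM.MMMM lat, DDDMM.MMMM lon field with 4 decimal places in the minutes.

Latitude: 35° + 0.991260 × 60 = 35° 59.475600′
Longitude is negative → W; |value| = 99.463060
Longitude: fractional part 0.463060 → 27.783600 minutes

3559.4756,N / 09927.7836,W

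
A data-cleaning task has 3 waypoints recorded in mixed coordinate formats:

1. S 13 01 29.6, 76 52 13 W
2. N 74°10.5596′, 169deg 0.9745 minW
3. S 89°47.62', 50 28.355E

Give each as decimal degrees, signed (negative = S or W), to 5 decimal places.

1. -13.02489, -76.87028
2. 74.17599, -169.01624
3. -89.79367, 50.47258

Point 1:
  φ: 1′ + 29.6″ = 1.49333′; 13 + 1.49333/60 = 13.024889
  S ⇒ negate
  Longitude: 76° + 52/60 + 13/3600 = 76 + 0.866667 + 0.003611 = 76.870278
  W ⇒ negate
Point 2:
  φ: 74 + 10.5596/60 = 74.175993
  N → positive
  Lon: 0.9745′ = 0.016242°; total 169.016242
  W → negative
Point 3:
  φ: 89 + 47.62/60 = 89.793667
  S → negative
  λ: 50 + 28.355/60 = 50.472583
  E → positive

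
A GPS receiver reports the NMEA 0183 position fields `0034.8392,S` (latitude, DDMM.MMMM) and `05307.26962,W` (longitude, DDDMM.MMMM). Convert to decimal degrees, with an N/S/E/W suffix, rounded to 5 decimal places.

0.58065° S, 53.12116° W

φ: split at 2 digits → 00° and 34.8392′; 0 + 34.8392/60 = 0.580653
Longitude: split at 3 digits → 053° and 7.26962′; 53 + 7.26962/60 = 53.121160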